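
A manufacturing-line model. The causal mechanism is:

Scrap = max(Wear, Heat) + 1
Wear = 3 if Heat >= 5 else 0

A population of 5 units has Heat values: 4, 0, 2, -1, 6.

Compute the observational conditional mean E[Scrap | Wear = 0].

E[Scrap|Wear=0] averages over only the 4 units with Wear=0 (Heat = 4, 0, 2, -1): Scrap = 5, 1, 3, 1, mean 2.5.

2.5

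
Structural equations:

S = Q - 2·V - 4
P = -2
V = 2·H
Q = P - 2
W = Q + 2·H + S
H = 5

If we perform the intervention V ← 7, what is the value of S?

Intervening sets V = 7 and removes its equation (V = 2·H).
Q = P - 2  [with P=-2]  = -4
S = Q - 2·V - 4  [with Q=-4, V=7]  = -22

-22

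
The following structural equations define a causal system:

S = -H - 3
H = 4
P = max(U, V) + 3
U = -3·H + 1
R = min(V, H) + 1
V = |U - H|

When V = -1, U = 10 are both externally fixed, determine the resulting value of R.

0

Setting V = -1, U = 10 by intervention discards those variables' equations.
R = min(V, H) + 1  [with V=-1, H=4]  = 0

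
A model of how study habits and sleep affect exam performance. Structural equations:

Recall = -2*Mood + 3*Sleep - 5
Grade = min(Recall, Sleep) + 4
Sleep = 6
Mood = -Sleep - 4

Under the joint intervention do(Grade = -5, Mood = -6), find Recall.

Setting Grade = -5, Mood = -6 by intervention discards those variables' equations.
Recall = -2*Mood + 3*Sleep - 5  [with Mood=-6, Sleep=6]  = 25

25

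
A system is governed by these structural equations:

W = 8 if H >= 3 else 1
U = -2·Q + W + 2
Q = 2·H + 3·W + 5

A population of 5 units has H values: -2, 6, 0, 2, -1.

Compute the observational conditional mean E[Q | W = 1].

7.5

Conditioning on W=1 selects the 4 unit(s) with H ∈ {-2, 0, 2, -1}. Their Q values: 4, 8, 12, 6. Mean = 7.5.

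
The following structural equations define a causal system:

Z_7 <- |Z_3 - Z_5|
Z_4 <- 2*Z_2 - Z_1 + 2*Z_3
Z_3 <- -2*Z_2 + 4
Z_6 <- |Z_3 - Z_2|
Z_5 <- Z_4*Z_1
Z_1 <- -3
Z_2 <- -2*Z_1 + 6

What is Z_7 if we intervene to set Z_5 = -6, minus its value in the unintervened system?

-45

Under do(Z_5=-6), the mechanism Z_5 <- Z_4*Z_1 is discarded; Z_5 is fixed at -6.
Z_2 = -2*Z_1 + 6  [with Z_1=-3]  = 12
Z_3 = -2*Z_2 + 4  [with Z_2=12]  = -20
Z_7 = |Z_3 - Z_5|  [with Z_3=-20, Z_5=-6]  = 14
Without intervention: Z_2 = -2*Z_1 + 6  [with Z_1=-3]  = 12; Z_3 = -2*Z_2 + 4  [with Z_2=12]  = -20; Z_4 = 2*Z_2 - Z_1 + 2*Z_3  [with Z_2=12, Z_1=-3, Z_3=-20]  = -13; Z_5 = Z_4*Z_1  [with Z_4=-13, Z_1=-3]  = 39; Z_7 = |Z_3 - Z_5|  [with Z_3=-20, Z_5=39]  = 59.
Change = 14 − 59 = -45.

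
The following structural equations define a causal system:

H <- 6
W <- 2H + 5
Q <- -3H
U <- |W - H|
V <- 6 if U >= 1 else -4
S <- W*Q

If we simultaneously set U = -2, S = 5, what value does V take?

Setting U = -2, S = 5 by intervention discards those variables' equations.
V = 6 if U >= 1 else -4  [with U=-2]  = -4

-4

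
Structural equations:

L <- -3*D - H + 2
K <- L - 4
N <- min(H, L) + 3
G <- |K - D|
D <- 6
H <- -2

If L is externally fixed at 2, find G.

The intervention breaks the incoming arrows to L: L <- -3*D - H + 2 no longer applies, and L = 2.
K = L - 4  [with L=2]  = -2
G = |K - D|  [with K=-2, D=6]  = 8

8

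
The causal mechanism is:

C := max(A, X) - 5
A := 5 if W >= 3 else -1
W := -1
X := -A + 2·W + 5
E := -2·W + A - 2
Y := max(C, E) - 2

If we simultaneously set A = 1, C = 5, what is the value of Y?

Setting A = 1, C = 5 by intervention discards those variables' equations.
E = -2·W + A - 2  [with W=-1, A=1]  = 1
Y = max(C, E) - 2  [with C=5, E=1]  = 3

3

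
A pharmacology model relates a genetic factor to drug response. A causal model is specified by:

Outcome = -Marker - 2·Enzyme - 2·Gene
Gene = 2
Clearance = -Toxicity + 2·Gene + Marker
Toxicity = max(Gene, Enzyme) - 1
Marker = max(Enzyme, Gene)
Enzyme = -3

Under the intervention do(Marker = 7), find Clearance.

do(Marker=7) replaces the equation Marker = max(Enzyme, Gene) with the constant Marker = 7.
Toxicity = max(Gene, Enzyme) - 1  [with Gene=2, Enzyme=-3]  = 1
Clearance = -Toxicity + 2·Gene + Marker  [with Toxicity=1, Gene=2, Marker=7]  = 10

10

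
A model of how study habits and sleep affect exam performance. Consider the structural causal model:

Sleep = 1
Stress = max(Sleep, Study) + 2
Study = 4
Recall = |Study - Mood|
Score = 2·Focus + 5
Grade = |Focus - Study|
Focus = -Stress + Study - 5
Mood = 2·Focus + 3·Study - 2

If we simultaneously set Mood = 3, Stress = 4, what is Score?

-5

Under do(Mood = 3, Stress = 4), each intervened variable's structural equation is replaced by its fixed value.
Focus = -Stress + Study - 5  [with Stress=4, Study=4]  = -5
Score = 2·Focus + 5  [with Focus=-5]  = -5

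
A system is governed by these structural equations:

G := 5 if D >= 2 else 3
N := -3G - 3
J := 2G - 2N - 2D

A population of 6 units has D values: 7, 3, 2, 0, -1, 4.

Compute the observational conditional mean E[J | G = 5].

38

Conditioning on G=5 selects the 4 unit(s) with D ∈ {7, 3, 2, 4}. Their J values: 32, 40, 42, 38. Mean = 38.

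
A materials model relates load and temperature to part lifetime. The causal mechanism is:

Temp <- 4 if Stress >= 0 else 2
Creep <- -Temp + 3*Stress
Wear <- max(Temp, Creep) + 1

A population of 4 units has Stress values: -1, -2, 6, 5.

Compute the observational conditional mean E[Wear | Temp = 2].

3

Observing Temp=2 restricts to units where Temp's equation naturally yields 2: Stress ∈ {-1, -2}. In that subpopulation Wear = 3, 3, mean 3.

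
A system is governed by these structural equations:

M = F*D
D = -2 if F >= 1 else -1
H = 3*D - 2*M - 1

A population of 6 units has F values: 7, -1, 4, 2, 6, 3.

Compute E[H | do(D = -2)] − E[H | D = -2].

-3.6

do(D=-2) breaks D's dependence on F. With D=-2 fixed, H across the units is 21, -11, 9, 1, 17, 5, mean 7.
Observing D=-2 restricts to units where D's equation naturally yields -2: F ∈ {7, 4, 2, 6, 3}. In that subpopulation H = 21, 9, 1, 17, 5, mean 10.6.
Difference = 7 − 10.6 = -3.6.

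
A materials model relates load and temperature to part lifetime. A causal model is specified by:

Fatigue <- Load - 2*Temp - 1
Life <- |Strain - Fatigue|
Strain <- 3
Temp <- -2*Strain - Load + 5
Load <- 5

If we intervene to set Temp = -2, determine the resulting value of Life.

do(Temp=-2) replaces the equation Temp <- -2*Strain - Load + 5 with the constant Temp = -2.
Fatigue = Load - 2*Temp - 1  [with Load=5, Temp=-2]  = 8
Life = |Strain - Fatigue|  [with Strain=3, Fatigue=8]  = 5

5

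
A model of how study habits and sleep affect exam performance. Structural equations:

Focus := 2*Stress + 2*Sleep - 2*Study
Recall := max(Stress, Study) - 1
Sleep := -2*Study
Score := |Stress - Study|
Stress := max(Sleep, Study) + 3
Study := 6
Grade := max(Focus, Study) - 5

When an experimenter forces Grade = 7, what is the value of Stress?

Intervening sets Grade = 7 and removes its equation (Grade := max(Focus, Study) - 5).
Stress is not downstream of the intervention, so its value is determined by the original equations.
Sleep = -2*Study  [with Study=6]  = -12
Stress = max(Sleep, Study) + 3  [with Sleep=-12, Study=6]  = 9

9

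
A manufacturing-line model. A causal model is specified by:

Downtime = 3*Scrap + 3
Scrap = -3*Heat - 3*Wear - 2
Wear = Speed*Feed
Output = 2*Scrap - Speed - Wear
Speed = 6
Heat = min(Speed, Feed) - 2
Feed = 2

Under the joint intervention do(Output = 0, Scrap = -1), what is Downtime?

0

Setting Output = 0, Scrap = -1 by intervention discards those variables' equations.
Downtime = 3*Scrap + 3  [with Scrap=-1]  = 0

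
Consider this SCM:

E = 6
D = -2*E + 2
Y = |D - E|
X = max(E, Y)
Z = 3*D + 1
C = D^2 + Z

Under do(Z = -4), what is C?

The intervention breaks the incoming arrows to Z: Z = 3*D + 1 no longer applies, and Z = -4.
D = -2*E + 2  [with E=6]  = -10
C = D^2 + Z  [with D=-10, Z=-4]  = 96

96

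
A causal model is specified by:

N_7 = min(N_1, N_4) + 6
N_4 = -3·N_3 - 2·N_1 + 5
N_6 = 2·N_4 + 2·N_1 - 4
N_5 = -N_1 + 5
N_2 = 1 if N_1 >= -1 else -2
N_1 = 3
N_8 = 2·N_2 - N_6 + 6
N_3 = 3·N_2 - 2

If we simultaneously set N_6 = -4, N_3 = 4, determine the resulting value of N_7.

-7

Under do(N_6 = -4, N_3 = 4), each intervened variable's structural equation is replaced by its fixed value.
N_4 = -3·N_3 - 2·N_1 + 5  [with N_3=4, N_1=3]  = -13
N_7 = min(N_1, N_4) + 6  [with N_1=3, N_4=-13]  = -7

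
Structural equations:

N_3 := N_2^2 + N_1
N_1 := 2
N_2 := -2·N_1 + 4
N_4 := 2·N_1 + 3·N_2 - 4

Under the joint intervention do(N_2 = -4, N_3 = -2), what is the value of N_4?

-12

Setting N_2 = -4, N_3 = -2 by intervention discards those variables' equations.
N_4 = 2·N_1 + 3·N_2 - 4  [with N_1=2, N_2=-4]  = -12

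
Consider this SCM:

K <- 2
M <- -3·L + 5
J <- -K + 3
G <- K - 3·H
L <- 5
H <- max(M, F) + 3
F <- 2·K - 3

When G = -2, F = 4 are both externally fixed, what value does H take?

Setting G = -2, F = 4 by intervention discards those variables' equations.
M = -3·L + 5  [with L=5]  = -10
H = max(M, F) + 3  [with M=-10, F=4]  = 7

7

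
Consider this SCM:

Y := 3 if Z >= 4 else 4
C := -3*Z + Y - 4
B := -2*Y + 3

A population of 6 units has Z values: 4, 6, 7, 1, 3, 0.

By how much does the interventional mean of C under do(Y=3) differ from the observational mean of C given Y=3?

Every unit gets Y=3 under the intervention. C values become -13, -19, -22, -4, -10, -1; E[C|do(Y=3)] = -11.5.
Observing Y=3 restricts to units where Y's equation naturally yields 3: Z ∈ {4, 6, 7}. In that subpopulation C = -13, -19, -22, mean -18.
Difference = -11.5 − (-18) = 6.5.

6.5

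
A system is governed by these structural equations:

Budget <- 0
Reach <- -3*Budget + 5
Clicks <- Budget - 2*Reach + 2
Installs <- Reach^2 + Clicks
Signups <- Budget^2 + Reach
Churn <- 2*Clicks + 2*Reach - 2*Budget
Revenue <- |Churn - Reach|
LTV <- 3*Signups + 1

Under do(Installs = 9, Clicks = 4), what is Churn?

18

The joint intervention fixes Installs = 9, Clicks = 4, removing each variable's own equation.
Reach = -3*Budget + 5  [with Budget=0]  = 5
Churn = 2*Clicks + 2*Reach - 2*Budget  [with Clicks=4, Reach=5, Budget=0]  = 18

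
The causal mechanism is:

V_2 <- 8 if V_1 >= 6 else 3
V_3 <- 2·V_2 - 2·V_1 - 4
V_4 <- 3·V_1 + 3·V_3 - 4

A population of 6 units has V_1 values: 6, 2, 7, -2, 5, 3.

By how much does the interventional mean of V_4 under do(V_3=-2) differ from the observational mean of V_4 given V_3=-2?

The intervention sets V_3=-2 in all 6 units regardless of V_1. Recomputing V_4 per unit gives 8, -4, 11, -16, 5, -1; average 0.5.
Conditioning on V_3=-2 selects the 2 unit(s) with V_1 ∈ {2, 7}. Their V_4 values: -4, 11. Mean = 3.5.
Difference = 0.5 − 3.5 = -3.

-3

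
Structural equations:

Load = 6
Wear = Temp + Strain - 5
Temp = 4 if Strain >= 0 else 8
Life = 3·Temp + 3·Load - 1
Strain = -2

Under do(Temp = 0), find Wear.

-7

The intervention breaks the incoming arrows to Temp: Temp = 4 if Strain >= 0 else 8 no longer applies, and Temp = 0.
Wear = Temp + Strain - 5  [with Temp=0, Strain=-2]  = -7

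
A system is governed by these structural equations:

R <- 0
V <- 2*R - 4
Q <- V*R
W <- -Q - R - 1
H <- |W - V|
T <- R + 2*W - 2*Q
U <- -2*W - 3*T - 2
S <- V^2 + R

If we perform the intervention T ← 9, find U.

Intervening sets T = 9 and removes its equation (T <- R + 2*W - 2*Q).
V = 2*R - 4  [with R=0]  = -4
Q = V*R  [with V=-4, R=0]  = 0
W = -Q - R - 1  [with Q=0, R=0]  = -1
U = -2*W - 3*T - 2  [with W=-1, T=9]  = -27

-27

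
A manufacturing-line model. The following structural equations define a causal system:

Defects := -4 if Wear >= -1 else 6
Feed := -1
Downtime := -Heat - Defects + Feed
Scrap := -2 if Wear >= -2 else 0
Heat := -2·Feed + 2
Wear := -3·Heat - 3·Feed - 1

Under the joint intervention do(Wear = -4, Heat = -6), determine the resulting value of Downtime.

Setting Wear = -4, Heat = -6 by intervention discards those variables' equations.
Defects = -4 if Wear >= -1 else 6  [with Wear=-4]  = 6
Downtime = -Heat - Defects + Feed  [with Heat=-6, Defects=6, Feed=-1]  = -1

-1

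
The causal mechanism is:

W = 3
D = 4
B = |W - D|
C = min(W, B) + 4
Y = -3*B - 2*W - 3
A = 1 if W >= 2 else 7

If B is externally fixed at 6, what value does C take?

7

The intervention breaks the incoming arrows to B: B = |W - D| no longer applies, and B = 6.
C = min(W, B) + 4  [with W=3, B=6]  = 7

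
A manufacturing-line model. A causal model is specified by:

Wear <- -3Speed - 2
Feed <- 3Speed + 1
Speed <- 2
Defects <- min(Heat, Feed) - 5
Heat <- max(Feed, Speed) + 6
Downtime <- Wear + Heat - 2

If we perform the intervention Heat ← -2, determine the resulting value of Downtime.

-12

The intervention breaks the incoming arrows to Heat: Heat <- max(Feed, Speed) + 6 no longer applies, and Heat = -2.
Wear = -3Speed - 2  [with Speed=2]  = -8
Downtime = Wear + Heat - 2  [with Wear=-8, Heat=-2]  = -12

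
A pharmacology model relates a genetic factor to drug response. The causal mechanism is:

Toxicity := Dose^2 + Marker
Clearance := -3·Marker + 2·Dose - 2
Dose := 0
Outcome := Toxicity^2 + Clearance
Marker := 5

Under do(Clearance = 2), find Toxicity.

5

Under do(Clearance=2), the mechanism Clearance := -3·Marker + 2·Dose - 2 is discarded; Clearance is fixed at 2.
Since Toxicity is not a descendant of the intervened variable, it is unaffected.
Toxicity = Dose^2 + Marker  [with Dose=0, Marker=5]  = 5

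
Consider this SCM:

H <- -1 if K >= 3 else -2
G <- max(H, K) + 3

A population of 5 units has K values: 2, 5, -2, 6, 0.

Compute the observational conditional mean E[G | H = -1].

8.5

Conditioning on H=-1 selects the 2 unit(s) with K ∈ {5, 6}. Their G values: 8, 9. Mean = 8.5.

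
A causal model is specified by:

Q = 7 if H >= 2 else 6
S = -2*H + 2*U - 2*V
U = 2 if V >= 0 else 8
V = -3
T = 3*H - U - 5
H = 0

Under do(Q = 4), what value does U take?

do(Q=4) replaces the equation Q = 7 if H >= 2 else 6 with the constant Q = 4.
U is not downstream of the intervention, so its value is determined by the original equations.
U = 2 if V >= 0 else 8  [with V=-3]  = 8

8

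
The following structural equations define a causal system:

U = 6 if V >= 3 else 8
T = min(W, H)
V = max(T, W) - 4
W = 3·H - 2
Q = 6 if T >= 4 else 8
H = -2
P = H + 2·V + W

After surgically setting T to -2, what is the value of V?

The intervention breaks the incoming arrows to T: T = min(W, H) no longer applies, and T = -2.
W = 3·H - 2  [with H=-2]  = -8
V = max(T, W) - 4  [with T=-2, W=-8]  = -6

-6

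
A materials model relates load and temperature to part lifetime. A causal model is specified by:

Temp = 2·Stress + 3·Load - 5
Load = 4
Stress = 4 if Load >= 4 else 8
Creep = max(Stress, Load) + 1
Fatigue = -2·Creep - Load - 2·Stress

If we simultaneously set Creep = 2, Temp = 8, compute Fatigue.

-16

The joint intervention fixes Creep = 2, Temp = 8, removing each variable's own equation.
Stress = 4 if Load >= 4 else 8  [with Load=4]  = 4
Fatigue = -2·Creep - Load - 2·Stress  [with Creep=2, Load=4, Stress=4]  = -16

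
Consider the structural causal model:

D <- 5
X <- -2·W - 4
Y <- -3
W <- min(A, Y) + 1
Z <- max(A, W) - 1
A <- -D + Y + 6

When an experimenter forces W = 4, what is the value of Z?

Intervening sets W = 4 and removes its equation (W <- min(A, Y) + 1).
A = -D + Y + 6  [with D=5, Y=-3]  = -2
Z = max(A, W) - 1  [with A=-2, W=4]  = 3

3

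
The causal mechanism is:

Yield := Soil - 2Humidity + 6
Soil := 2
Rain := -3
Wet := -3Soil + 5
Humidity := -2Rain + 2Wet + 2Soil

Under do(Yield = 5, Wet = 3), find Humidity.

16

Under do(Yield = 5, Wet = 3), each intervened variable's structural equation is replaced by its fixed value.
Humidity = -2Rain + 2Wet + 2Soil  [with Rain=-3, Wet=3, Soil=2]  = 16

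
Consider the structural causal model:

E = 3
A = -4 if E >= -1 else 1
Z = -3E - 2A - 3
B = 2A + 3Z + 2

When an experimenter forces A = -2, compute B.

-26

Under do(A=-2), the mechanism A = -4 if E >= -1 else 1 is discarded; A is fixed at -2.
Z = -3E - 2A - 3  [with E=3, A=-2]  = -8
B = 2A + 3Z + 2  [with A=-2, Z=-8]  = -26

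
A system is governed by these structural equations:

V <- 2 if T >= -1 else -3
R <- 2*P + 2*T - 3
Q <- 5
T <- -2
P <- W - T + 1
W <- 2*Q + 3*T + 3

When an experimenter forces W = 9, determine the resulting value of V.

-3

do(W=9) replaces the equation W <- 2*Q + 3*T + 3 with the constant W = 9.
V is not downstream of the intervention, so its value is determined by the original equations.
V = 2 if T >= -1 else -3  [with T=-2]  = -3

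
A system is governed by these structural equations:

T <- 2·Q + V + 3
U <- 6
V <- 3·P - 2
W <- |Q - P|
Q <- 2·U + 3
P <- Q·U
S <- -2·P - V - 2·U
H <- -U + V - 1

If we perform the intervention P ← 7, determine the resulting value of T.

52

The intervention breaks the incoming arrows to P: P <- Q·U no longer applies, and P = 7.
Q = 2·U + 3  [with U=6]  = 15
V = 3·P - 2  [with P=7]  = 19
T = 2·Q + V + 3  [with Q=15, V=19]  = 52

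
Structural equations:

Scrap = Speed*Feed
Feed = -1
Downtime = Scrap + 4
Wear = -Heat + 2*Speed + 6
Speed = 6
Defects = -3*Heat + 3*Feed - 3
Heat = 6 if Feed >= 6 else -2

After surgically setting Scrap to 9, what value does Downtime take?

13

Intervening sets Scrap = 9 and removes its equation (Scrap = Speed*Feed).
Downtime = Scrap + 4  [with Scrap=9]  = 13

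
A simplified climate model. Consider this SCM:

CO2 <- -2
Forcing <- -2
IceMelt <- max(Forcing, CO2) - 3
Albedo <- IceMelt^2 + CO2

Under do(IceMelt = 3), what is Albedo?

The intervention breaks the incoming arrows to IceMelt: IceMelt <- max(Forcing, CO2) - 3 no longer applies, and IceMelt = 3.
Albedo = IceMelt^2 + CO2  [with IceMelt=3, CO2=-2]  = 7

7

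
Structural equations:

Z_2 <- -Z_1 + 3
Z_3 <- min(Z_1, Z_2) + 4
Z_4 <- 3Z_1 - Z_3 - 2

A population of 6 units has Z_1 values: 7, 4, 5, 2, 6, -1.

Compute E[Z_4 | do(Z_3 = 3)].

6.5

The intervention sets Z_3=3 in all 6 units regardless of Z_1. Recomputing Z_4 per unit gives 16, 7, 10, 1, 13, -8; average 6.5.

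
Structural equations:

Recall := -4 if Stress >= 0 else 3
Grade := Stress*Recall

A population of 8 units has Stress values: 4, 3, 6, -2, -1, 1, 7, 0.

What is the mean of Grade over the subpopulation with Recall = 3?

-4.5

Observing Recall=3 restricts to units where Recall's equation naturally yields 3: Stress ∈ {-2, -1}. In that subpopulation Grade = -6, -3, mean -4.5.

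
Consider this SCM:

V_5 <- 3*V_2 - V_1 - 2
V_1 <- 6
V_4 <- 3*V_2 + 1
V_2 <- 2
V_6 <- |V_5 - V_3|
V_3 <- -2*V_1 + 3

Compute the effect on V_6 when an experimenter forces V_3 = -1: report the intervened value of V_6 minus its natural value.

The intervention breaks the incoming arrows to V_3: V_3 <- -2*V_1 + 3 no longer applies, and V_3 = -1.
V_5 = 3*V_2 - V_1 - 2  [with V_2=2, V_1=6]  = -2
V_6 = |V_5 - V_3|  [with V_5=-2, V_3=-1]  = 1
Without intervention: V_3 = -2*V_1 + 3  [with V_1=6]  = -9; V_5 = 3*V_2 - V_1 - 2  [with V_2=2, V_1=6]  = -2; V_6 = |V_5 - V_3|  [with V_5=-2, V_3=-9]  = 7.
Change = 1 − 7 = -6.

-6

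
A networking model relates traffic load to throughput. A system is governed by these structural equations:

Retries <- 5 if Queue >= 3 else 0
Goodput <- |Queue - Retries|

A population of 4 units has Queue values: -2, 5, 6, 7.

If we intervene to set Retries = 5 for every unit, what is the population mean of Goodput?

2.5

The intervention sets Retries=5 in all 4 units regardless of Queue. Recomputing Goodput per unit gives 7, 0, 1, 2; average 2.5.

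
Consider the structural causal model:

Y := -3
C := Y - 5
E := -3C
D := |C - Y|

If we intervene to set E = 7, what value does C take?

Under do(E=7), the mechanism E := -3C is discarded; E is fixed at 7.
Since C is not a descendant of the intervened variable, it is unaffected.
C = Y - 5  [with Y=-3]  = -8

-8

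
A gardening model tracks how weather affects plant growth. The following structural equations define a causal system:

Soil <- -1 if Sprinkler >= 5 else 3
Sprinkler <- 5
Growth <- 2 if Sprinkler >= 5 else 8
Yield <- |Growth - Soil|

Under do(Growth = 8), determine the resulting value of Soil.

-1

Under do(Growth=8), the mechanism Growth <- 2 if Sprinkler >= 5 else 8 is discarded; Growth is fixed at 8.
Since Soil is not a descendant of the intervened variable, it is unaffected.
Soil = -1 if Sprinkler >= 5 else 3  [with Sprinkler=5]  = -1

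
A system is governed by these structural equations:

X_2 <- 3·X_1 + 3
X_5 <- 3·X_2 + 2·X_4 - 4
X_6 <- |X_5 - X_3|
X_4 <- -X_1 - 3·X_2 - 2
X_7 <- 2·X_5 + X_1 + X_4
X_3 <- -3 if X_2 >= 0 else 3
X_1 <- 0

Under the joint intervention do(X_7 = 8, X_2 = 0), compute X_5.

The joint intervention fixes X_7 = 8, X_2 = 0, removing each variable's own equation.
X_4 = -X_1 - 3·X_2 - 2  [with X_1=0, X_2=0]  = -2
X_5 = 3·X_2 + 2·X_4 - 4  [with X_2=0, X_4=-2]  = -8

-8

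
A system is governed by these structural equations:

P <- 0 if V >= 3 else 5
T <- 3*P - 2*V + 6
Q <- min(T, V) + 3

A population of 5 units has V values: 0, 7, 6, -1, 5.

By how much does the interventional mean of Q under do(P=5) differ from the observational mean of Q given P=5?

3.9

Every unit gets P=5 under the intervention. Q values become 3, 10, 9, 2, 8; E[Q|do(P=5)] = 6.4.
Conditioning on P=5 selects the 2 unit(s) with V ∈ {0, -1}. Their Q values: 3, 2. Mean = 2.5.
Difference = 6.4 − 2.5 = 3.9.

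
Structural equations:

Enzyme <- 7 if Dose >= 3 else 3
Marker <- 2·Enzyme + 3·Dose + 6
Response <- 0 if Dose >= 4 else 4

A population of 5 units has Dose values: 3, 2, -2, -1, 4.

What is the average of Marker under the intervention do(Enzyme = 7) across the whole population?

Under do(Enzyme=7), Enzyme's equation is replaced by Enzyme=7 for every unit. Per-unit Marker: 29, 26, 14, 17, 32. Mean = 23.6.

23.6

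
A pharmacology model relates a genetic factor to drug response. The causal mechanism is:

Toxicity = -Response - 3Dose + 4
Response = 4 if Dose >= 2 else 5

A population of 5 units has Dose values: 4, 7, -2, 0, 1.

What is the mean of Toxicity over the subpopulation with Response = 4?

Observing Response=4 restricts to units where Response's equation naturally yields 4: Dose ∈ {4, 7}. In that subpopulation Toxicity = -12, -21, mean -16.5.

-16.5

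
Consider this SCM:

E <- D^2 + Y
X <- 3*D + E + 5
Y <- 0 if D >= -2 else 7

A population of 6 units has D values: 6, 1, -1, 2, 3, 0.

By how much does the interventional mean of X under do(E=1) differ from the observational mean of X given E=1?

5.5

Every unit gets E=1 under the intervention. X values become 24, 9, 3, 12, 15, 6; E[X|do(E=1)] = 11.5.
E[X|E=1] averages over only the 2 units with E=1 (D = 1, -1): X = 9, 3, mean 6.
Difference = 11.5 − 6 = 5.5.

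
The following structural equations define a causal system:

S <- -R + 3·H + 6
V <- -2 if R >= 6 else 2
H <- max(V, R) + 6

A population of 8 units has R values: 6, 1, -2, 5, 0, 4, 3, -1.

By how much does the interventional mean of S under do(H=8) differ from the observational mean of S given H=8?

-2.5

Under do(H=8), H's equation is replaced by H=8 for every unit. Per-unit S: 24, 29, 32, 25, 30, 26, 27, 31. Mean = 28.
E[S|H=8] averages over only the 4 units with H=8 (R = 1, -2, 0, -1): S = 29, 32, 30, 31, mean 30.5.
Difference = 28 − 30.5 = -2.5.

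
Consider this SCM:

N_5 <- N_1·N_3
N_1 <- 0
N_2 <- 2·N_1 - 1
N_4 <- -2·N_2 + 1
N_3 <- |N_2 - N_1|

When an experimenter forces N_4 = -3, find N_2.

-1

The intervention breaks the incoming arrows to N_4: N_4 <- -2·N_2 + 1 no longer applies, and N_4 = -3.
Since N_2 is not a descendant of the intervened variable, it is unaffected.
N_2 = 2·N_1 - 1  [with N_1=0]  = -1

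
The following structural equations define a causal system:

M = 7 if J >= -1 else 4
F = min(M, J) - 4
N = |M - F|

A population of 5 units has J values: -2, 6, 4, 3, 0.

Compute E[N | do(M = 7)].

8.8

The intervention sets M=7 in all 5 units regardless of J. Recomputing N per unit gives 13, 5, 7, 8, 11; average 8.8.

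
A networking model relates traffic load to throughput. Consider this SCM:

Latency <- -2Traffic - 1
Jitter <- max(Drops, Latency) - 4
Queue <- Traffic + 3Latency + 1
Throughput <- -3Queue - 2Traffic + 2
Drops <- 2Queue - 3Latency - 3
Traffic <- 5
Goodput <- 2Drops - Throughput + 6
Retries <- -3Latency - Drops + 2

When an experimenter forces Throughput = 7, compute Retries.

The intervention breaks the incoming arrows to Throughput: Throughput <- -3Queue - 2Traffic + 2 no longer applies, and Throughput = 7.
Retries is not downstream of the intervention, so its value is determined by the original equations.
Latency = -2Traffic - 1  [with Traffic=5]  = -11
Queue = Traffic + 3Latency + 1  [with Traffic=5, Latency=-11]  = -27
Drops = 2Queue - 3Latency - 3  [with Queue=-27, Latency=-11]  = -24
Retries = -3Latency - Drops + 2  [with Latency=-11, Drops=-24]  = 59

59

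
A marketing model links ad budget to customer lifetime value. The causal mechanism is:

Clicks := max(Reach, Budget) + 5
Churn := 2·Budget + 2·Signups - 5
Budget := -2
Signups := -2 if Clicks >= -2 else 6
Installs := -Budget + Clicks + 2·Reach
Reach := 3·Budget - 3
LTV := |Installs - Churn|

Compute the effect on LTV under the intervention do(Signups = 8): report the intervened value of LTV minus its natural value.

20

Under do(Signups=8), the mechanism Signups := -2 if Clicks >= -2 else 6 is discarded; Signups is fixed at 8.
Reach = 3·Budget - 3  [with Budget=-2]  = -9
Clicks = max(Reach, Budget) + 5  [with Reach=-9, Budget=-2]  = 3
Installs = -Budget + Clicks + 2·Reach  [with Budget=-2, Clicks=3, Reach=-9]  = -13
Churn = 2·Budget + 2·Signups - 5  [with Budget=-2, Signups=8]  = 7
LTV = |Installs - Churn|  [with Installs=-13, Churn=7]  = 20
Without intervention: Reach = 3·Budget - 3  [with Budget=-2]  = -9; Clicks = max(Reach, Budget) + 5  [with Reach=-9, Budget=-2]  = 3; Installs = -Budget + Clicks + 2·Reach  [with Budget=-2, Clicks=3, Reach=-9]  = -13; Signups = -2 if Clicks >= -2 else 6  [with Clicks=3]  = -2; Churn = 2·Budget + 2·Signups - 5  [with Budget=-2, Signups=-2]  = -13; LTV = |Installs - Churn|  [with Installs=-13, Churn=-13]  = 0.
Change = 20 − 0 = 20.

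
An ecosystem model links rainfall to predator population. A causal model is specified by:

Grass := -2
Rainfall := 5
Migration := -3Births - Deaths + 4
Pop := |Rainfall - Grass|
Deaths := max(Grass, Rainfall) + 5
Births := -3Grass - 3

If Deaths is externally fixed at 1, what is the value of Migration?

Intervening sets Deaths = 1 and removes its equation (Deaths := max(Grass, Rainfall) + 5).
Births = -3Grass - 3  [with Grass=-2]  = 3
Migration = -3Births - Deaths + 4  [with Births=3, Deaths=1]  = -6

-6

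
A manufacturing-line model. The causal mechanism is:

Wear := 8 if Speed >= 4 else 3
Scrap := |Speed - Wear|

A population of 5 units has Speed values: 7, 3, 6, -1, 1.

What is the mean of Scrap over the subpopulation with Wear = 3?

E[Scrap|Wear=3] averages over only the 3 units with Wear=3 (Speed = 3, -1, 1): Scrap = 0, 4, 2, mean 2.

2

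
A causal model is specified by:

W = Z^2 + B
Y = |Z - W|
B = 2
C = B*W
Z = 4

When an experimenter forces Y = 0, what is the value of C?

The intervention breaks the incoming arrows to Y: Y = |Z - W| no longer applies, and Y = 0.
Since C is not a descendant of the intervened variable, it is unaffected.
W = Z^2 + B  [with Z=4, B=2]  = 18
C = B*W  [with B=2, W=18]  = 36

36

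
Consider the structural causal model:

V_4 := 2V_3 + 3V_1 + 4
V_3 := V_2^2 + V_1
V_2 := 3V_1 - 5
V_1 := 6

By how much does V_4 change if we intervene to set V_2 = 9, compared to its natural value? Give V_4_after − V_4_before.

Under do(V_2=9), the mechanism V_2 := 3V_1 - 5 is discarded; V_2 is fixed at 9.
V_3 = V_2^2 + V_1  [with V_2=9, V_1=6]  = 87
V_4 = 2V_3 + 3V_1 + 4  [with V_3=87, V_1=6]  = 196
Without intervention: V_2 = 3V_1 - 5  [with V_1=6]  = 13; V_3 = V_2^2 + V_1  [with V_2=13, V_1=6]  = 175; V_4 = 2V_3 + 3V_1 + 4  [with V_3=175, V_1=6]  = 372.
Change = 196 − 372 = -176.

-176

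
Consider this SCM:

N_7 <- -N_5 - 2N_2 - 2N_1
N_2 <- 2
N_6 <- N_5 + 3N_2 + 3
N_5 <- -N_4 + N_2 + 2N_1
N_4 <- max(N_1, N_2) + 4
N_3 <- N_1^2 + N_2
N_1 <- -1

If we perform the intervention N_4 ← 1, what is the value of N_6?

Under do(N_4=1), the mechanism N_4 <- max(N_1, N_2) + 4 is discarded; N_4 is fixed at 1.
N_5 = -N_4 + N_2 + 2N_1  [with N_4=1, N_2=2, N_1=-1]  = -1
N_6 = N_5 + 3N_2 + 3  [with N_5=-1, N_2=2]  = 8

8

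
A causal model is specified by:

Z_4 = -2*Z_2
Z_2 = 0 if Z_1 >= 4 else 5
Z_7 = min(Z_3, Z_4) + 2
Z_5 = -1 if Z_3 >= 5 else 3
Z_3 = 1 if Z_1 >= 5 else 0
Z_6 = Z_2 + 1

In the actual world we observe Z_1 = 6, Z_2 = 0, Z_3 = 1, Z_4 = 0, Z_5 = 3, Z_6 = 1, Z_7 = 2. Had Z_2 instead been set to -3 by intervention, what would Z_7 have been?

Under do(Z_2=-3), the mechanism Z_2 = 0 if Z_1 >= 4 else 5 is discarded; Z_2 is fixed at -3.
Z_3 = 1 if Z_1 >= 5 else 0  [with Z_1=6]  = 1
Z_4 = -2*Z_2  [with Z_2=-3]  = 6
Z_7 = min(Z_3, Z_4) + 2  [with Z_3=1, Z_4=6]  = 3

3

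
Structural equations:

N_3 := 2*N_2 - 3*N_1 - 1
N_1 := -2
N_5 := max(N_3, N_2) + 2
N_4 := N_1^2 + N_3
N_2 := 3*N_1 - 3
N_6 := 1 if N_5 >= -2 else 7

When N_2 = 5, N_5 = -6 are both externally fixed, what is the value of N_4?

19

The joint intervention fixes N_2 = 5, N_5 = -6, removing each variable's own equation.
N_3 = 2*N_2 - 3*N_1 - 1  [with N_2=5, N_1=-2]  = 15
N_4 = N_1^2 + N_3  [with N_1=-2, N_3=15]  = 19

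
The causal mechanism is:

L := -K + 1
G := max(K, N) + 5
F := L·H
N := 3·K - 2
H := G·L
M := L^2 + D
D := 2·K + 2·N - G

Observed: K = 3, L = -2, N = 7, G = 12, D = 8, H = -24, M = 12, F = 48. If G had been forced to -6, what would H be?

12

Under do(G=-6), the mechanism G := max(K, N) + 5 is discarded; G is fixed at -6.
L = -K + 1  [with K=3]  = -2
H = G·L  [with G=-6, L=-2]  = 12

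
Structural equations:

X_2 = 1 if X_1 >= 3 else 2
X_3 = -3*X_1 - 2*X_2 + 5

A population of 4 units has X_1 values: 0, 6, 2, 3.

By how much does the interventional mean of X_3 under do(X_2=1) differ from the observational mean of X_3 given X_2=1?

do(X_2=1) breaks X_2's dependence on X_1. With X_2=1 fixed, X_3 across the units is 3, -15, -3, -6, mean -5.25.
E[X_3|X_2=1] averages over only the 2 units with X_2=1 (X_1 = 6, 3): X_3 = -15, -6, mean -10.5.
Difference = -5.25 − (-10.5) = 5.25.

5.25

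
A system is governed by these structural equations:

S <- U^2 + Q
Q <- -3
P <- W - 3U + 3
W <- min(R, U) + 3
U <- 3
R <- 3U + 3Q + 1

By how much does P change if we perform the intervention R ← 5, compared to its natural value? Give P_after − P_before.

2

do(R=5) replaces the equation R <- 3U + 3Q + 1 with the constant R = 5.
W = min(R, U) + 3  [with R=5, U=3]  = 6
P = W - 3U + 3  [with W=6, U=3]  = 0
Without intervention: R = 3U + 3Q + 1  [with U=3, Q=-3]  = 1; W = min(R, U) + 3  [with R=1, U=3]  = 4; P = W - 3U + 3  [with W=4, U=3]  = -2.
Change = 0 − (-2) = 2.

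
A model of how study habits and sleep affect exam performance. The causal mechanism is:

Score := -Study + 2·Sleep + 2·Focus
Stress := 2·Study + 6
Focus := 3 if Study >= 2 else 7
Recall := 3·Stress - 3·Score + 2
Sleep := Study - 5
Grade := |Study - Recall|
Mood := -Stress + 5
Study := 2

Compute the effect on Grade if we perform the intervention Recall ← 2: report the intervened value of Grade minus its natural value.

do(Recall=2) replaces the equation Recall := 3·Stress - 3·Score + 2 with the constant Recall = 2.
Grade = |Study - Recall|  [with Study=2, Recall=2]  = 0
Without intervention: Sleep = Study - 5  [with Study=2]  = -3; Stress = 2·Study + 6  [with Study=2]  = 10; Focus = 3 if Study >= 2 else 7  [with Study=2]  = 3; Score = -Study + 2·Sleep + 2·Focus  [with Study=2, Sleep=-3, Focus=3]  = -2; Recall = 3·Stress - 3·Score + 2  [with Stress=10, Score=-2]  = 38; Grade = |Study - Recall|  [with Study=2, Recall=38]  = 36.
Change = 0 − 36 = -36.

-36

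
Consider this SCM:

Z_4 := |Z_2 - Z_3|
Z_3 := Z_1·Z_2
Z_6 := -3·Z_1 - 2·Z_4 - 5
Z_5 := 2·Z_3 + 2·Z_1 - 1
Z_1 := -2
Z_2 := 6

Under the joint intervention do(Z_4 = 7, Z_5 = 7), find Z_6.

-13

The joint intervention fixes Z_4 = 7, Z_5 = 7, removing each variable's own equation.
Z_6 = -3·Z_1 - 2·Z_4 - 5  [with Z_1=-2, Z_4=7]  = -13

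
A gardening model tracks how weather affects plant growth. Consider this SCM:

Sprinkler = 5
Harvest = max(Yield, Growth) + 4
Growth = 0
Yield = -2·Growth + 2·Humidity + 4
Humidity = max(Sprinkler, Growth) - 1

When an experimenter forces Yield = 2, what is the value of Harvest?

6

Intervening sets Yield = 2 and removes its equation (Yield = -2·Growth + 2·Humidity + 4).
Harvest = max(Yield, Growth) + 4  [with Yield=2, Growth=0]  = 6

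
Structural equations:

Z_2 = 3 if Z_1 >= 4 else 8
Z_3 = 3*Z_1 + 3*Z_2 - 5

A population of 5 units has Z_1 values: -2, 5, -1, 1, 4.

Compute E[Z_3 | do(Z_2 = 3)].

The intervention sets Z_2=3 in all 5 units regardless of Z_1. Recomputing Z_3 per unit gives -2, 19, 1, 7, 16; average 8.2.

8.2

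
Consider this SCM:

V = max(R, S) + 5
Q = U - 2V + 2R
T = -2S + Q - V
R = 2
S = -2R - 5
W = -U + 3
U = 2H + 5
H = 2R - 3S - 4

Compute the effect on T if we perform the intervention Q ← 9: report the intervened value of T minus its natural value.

-40

do(Q=9) replaces the equation Q = U - 2V + 2R with the constant Q = 9.
S = -2R - 5  [with R=2]  = -9
V = max(R, S) + 5  [with R=2, S=-9]  = 7
T = -2S + Q - V  [with S=-9, Q=9, V=7]  = 20
Without intervention: S = -2R - 5  [with R=2]  = -9; H = 2R - 3S - 4  [with R=2, S=-9]  = 27; U = 2H + 5  [with H=27]  = 59; V = max(R, S) + 5  [with R=2, S=-9]  = 7; Q = U - 2V + 2R  [with U=59, V=7, R=2]  = 49; T = -2S + Q - V  [with S=-9, Q=49, V=7]  = 60.
Change = 20 − 60 = -40.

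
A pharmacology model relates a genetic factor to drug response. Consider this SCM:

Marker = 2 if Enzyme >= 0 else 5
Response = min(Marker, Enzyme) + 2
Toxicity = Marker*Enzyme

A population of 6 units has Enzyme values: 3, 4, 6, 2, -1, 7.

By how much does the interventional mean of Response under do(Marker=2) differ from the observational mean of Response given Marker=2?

The intervention sets Marker=2 in all 6 units regardless of Enzyme. Recomputing Response per unit gives 4, 4, 4, 4, 1, 4; average 3.5.
Conditioning on Marker=2 selects the 5 unit(s) with Enzyme ∈ {3, 4, 6, 2, 7}. Their Response values: 4, 4, 4, 4, 4. Mean = 4.
Difference = 3.5 − 4 = -0.5.

-0.5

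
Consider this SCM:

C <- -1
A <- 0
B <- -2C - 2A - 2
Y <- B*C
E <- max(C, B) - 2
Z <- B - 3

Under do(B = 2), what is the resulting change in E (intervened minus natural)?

do(B=2) replaces the equation B <- -2C - 2A - 2 with the constant B = 2.
E = max(C, B) - 2  [with C=-1, B=2]  = 0
Without intervention: B = -2C - 2A - 2  [with C=-1, A=0]  = 0; E = max(C, B) - 2  [with C=-1, B=0]  = -2.
Change = 0 − (-2) = 2.

2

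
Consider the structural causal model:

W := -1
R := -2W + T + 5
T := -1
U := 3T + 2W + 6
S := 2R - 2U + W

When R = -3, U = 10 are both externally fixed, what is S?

-27

The joint intervention fixes R = -3, U = 10, removing each variable's own equation.
S = 2R - 2U + W  [with R=-3, U=10, W=-1]  = -27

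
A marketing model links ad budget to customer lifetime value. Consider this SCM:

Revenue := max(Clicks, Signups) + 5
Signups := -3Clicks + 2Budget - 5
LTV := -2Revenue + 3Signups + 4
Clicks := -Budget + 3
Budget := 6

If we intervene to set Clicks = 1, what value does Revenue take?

9

Under do(Clicks=1), the mechanism Clicks := -Budget + 3 is discarded; Clicks is fixed at 1.
Signups = -3Clicks + 2Budget - 5  [with Clicks=1, Budget=6]  = 4
Revenue = max(Clicks, Signups) + 5  [with Clicks=1, Signups=4]  = 9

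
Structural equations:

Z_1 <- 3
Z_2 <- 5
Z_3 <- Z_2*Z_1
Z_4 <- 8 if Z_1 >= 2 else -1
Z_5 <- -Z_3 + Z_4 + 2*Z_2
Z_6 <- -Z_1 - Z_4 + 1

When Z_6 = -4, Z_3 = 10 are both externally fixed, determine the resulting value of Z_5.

8

Under do(Z_6 = -4, Z_3 = 10), each intervened variable's structural equation is replaced by its fixed value.
Z_4 = 8 if Z_1 >= 2 else -1  [with Z_1=3]  = 8
Z_5 = -Z_3 + Z_4 + 2*Z_2  [with Z_3=10, Z_4=8, Z_2=5]  = 8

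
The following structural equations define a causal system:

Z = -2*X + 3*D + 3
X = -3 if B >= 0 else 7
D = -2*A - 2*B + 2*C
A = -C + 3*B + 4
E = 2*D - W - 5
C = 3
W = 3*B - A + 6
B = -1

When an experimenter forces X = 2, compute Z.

do(X=2) replaces the equation X = -3 if B >= 0 else 7 with the constant X = 2.
A = -C + 3*B + 4  [with C=3, B=-1]  = -2
D = -2*A - 2*B + 2*C  [with A=-2, B=-1, C=3]  = 12
Z = -2*X + 3*D + 3  [with X=2, D=12]  = 35

35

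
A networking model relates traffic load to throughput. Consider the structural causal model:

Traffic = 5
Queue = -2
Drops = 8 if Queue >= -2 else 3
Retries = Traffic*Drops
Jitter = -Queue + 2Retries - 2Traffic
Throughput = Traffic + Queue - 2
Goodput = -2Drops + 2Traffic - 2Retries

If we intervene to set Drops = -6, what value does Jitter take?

-68

do(Drops=-6) replaces the equation Drops = 8 if Queue >= -2 else 3 with the constant Drops = -6.
Retries = Traffic*Drops  [with Traffic=5, Drops=-6]  = -30
Jitter = -Queue + 2Retries - 2Traffic  [with Queue=-2, Retries=-30, Traffic=5]  = -68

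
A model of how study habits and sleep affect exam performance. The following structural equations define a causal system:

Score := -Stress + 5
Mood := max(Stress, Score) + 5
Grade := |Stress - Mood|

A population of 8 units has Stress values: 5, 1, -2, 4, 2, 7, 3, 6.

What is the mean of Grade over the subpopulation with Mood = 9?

6.5

E[Grade|Mood=9] averages over only the 2 units with Mood=9 (Stress = 1, 4): Grade = 8, 5, mean 6.5.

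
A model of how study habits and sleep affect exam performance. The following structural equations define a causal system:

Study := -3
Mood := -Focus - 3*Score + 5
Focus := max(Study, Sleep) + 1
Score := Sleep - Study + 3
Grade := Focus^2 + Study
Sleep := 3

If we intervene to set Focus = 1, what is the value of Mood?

-23

do(Focus=1) replaces the equation Focus := max(Study, Sleep) + 1 with the constant Focus = 1.
Score = Sleep - Study + 3  [with Sleep=3, Study=-3]  = 9
Mood = -Focus - 3*Score + 5  [with Focus=1, Score=9]  = -23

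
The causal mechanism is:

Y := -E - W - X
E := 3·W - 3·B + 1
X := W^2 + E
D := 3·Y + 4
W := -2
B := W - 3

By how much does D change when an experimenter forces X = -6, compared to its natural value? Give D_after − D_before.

60

Under do(X=-6), the mechanism X := W^2 + E is discarded; X is fixed at -6.
B = W - 3  [with W=-2]  = -5
E = 3·W - 3·B + 1  [with W=-2, B=-5]  = 10
Y = -E - W - X  [with E=10, W=-2, X=-6]  = -2
D = 3·Y + 4  [with Y=-2]  = -2
Without intervention: B = W - 3  [with W=-2]  = -5; E = 3·W - 3·B + 1  [with W=-2, B=-5]  = 10; X = W^2 + E  [with W=-2, E=10]  = 14; Y = -E - W - X  [with E=10, W=-2, X=14]  = -22; D = 3·Y + 4  [with Y=-22]  = -62.
Change = -2 − (-62) = 60.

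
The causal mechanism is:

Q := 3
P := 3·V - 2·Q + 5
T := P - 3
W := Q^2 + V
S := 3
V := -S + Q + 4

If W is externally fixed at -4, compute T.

8

Under do(W=-4), the mechanism W := Q^2 + V is discarded; W is fixed at -4.
Since T is not a descendant of the intervened variable, it is unaffected.
V = -S + Q + 4  [with S=3, Q=3]  = 4
P = 3·V - 2·Q + 5  [with V=4, Q=3]  = 11
T = P - 3  [with P=11]  = 8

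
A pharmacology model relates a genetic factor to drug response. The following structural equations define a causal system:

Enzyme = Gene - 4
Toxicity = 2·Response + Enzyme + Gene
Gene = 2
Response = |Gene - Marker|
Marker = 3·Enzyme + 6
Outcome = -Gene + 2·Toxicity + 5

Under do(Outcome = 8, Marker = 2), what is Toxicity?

Under do(Outcome = 8, Marker = 2), each intervened variable's structural equation is replaced by its fixed value.
Enzyme = Gene - 4  [with Gene=2]  = -2
Response = |Gene - Marker|  [with Gene=2, Marker=2]  = 0
Toxicity = 2·Response + Enzyme + Gene  [with Response=0, Enzyme=-2, Gene=2]  = 0

0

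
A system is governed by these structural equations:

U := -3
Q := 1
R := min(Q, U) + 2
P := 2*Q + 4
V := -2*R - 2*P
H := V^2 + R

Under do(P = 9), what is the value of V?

Intervening sets P = 9 and removes its equation (P := 2*Q + 4).
R = min(Q, U) + 2  [with Q=1, U=-3]  = -1
V = -2*R - 2*P  [with R=-1, P=9]  = -16

-16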